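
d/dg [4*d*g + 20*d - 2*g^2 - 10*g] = 4*d - 4*g - 10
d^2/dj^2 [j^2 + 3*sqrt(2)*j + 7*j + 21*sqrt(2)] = 2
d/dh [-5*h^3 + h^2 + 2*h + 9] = -15*h^2 + 2*h + 2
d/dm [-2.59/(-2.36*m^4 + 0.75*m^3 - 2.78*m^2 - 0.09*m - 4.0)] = (-24.4496*m^3 + 5.8275*m^2 - 14.4004*m - 0.2331)/(2.36*m^4 - 0.75*m^3 + 2.78*m^2 + 0.09*m + 4.0)^2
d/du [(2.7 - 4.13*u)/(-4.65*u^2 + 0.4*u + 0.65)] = (-19.2045*u^2 + 25.11*u - 3.7645)/(21.6225*u^4 - 3.72*u^3 - 5.885*u^2 + 0.52*u + 0.4225)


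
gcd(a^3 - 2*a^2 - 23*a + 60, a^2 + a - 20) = a^2 + a - 20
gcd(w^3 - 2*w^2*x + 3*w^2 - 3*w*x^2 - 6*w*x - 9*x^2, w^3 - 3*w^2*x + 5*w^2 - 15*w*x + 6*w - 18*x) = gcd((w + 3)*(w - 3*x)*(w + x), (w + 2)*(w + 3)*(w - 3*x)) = -w^2 + 3*w*x - 3*w + 9*x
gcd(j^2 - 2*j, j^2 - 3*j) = j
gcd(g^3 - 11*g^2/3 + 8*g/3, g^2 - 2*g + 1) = g - 1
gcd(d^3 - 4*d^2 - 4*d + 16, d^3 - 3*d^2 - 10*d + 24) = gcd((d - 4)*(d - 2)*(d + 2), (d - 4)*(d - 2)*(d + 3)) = d^2 - 6*d + 8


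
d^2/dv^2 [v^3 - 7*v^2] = 6*v - 14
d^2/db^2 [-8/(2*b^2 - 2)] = 8*(-3*b^2 - 1)/(b^2 - 1)^3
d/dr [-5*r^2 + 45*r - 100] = 45 - 10*r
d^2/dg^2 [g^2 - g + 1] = 2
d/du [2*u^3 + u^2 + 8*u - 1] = 6*u^2 + 2*u + 8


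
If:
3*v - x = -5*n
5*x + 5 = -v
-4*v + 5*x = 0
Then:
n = 11/25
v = -1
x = -4/5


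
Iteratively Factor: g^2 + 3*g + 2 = (g + 2)*(g + 1)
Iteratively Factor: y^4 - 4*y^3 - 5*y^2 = (y)*(y^3 - 4*y^2 - 5*y) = y*(y - 5)*(y^2 + y) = y^2*(y - 5)*(y + 1)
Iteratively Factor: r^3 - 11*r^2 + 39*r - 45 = (r - 3)*(r^2 - 8*r + 15) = (r - 3)^2*(r - 5)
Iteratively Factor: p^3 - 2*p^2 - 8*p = (p + 2)*(p^2 - 4*p) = p*(p + 2)*(p - 4)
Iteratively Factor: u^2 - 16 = (u + 4)*(u - 4)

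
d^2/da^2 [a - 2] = 0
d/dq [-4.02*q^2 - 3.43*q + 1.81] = -8.04*q - 3.43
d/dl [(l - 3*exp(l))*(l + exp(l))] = -2*l*exp(l) + 2*l - 6*exp(2*l) - 2*exp(l)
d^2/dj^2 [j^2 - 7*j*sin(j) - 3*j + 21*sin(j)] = 7*j*sin(j) - 21*sin(j) - 14*cos(j) + 2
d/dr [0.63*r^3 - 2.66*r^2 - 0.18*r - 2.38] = 1.89*r^2 - 5.32*r - 0.18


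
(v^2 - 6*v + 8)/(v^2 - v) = (v^2 - 6*v + 8)/(v*(v - 1))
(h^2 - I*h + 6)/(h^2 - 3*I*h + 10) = (h - 3*I)/(h - 5*I)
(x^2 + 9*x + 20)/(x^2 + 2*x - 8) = (x + 5)/(x - 2)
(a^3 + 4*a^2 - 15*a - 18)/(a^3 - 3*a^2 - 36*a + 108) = (a + 1)/(a - 6)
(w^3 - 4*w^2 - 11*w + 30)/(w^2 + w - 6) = w - 5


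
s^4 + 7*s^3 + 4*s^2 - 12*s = s*(s - 1)*(s + 2)*(s + 6)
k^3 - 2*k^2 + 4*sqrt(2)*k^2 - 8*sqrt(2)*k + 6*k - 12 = (k - 2)*(k + sqrt(2))*(k + 3*sqrt(2))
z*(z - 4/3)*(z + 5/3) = z^3 + z^2/3 - 20*z/9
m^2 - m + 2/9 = (m - 2/3)*(m - 1/3)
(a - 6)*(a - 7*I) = a^2 - 6*a - 7*I*a + 42*I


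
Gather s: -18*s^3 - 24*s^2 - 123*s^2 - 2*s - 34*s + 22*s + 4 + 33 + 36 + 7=-18*s^3 - 147*s^2 - 14*s + 80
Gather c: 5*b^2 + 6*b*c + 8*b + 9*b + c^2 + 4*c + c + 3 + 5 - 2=5*b^2 + 17*b + c^2 + c*(6*b + 5) + 6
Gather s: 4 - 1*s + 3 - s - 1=6 - 2*s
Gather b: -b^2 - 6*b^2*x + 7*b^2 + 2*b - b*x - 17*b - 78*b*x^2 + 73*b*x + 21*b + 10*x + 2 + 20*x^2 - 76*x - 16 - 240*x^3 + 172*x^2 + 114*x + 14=b^2*(6 - 6*x) + b*(-78*x^2 + 72*x + 6) - 240*x^3 + 192*x^2 + 48*x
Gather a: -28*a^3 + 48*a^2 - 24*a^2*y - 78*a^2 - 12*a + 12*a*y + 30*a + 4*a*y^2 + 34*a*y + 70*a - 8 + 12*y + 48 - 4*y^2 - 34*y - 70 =-28*a^3 + a^2*(-24*y - 30) + a*(4*y^2 + 46*y + 88) - 4*y^2 - 22*y - 30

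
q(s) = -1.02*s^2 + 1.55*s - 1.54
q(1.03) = -1.03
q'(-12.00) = 26.03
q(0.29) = -1.18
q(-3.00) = -15.37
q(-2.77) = -13.66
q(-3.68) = -21.06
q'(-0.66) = 2.90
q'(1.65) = -1.82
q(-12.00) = -167.02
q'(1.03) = -0.55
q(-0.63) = -2.92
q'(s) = 1.55 - 2.04*s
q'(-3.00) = 7.67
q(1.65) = -1.76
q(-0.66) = -3.01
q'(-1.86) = 5.34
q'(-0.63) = 2.84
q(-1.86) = -7.95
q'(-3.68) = 9.06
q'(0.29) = 0.96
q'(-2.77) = 7.20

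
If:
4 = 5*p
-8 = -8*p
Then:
No Solution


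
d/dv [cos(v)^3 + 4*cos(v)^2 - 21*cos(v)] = (-3*cos(v)^2 - 8*cos(v) + 21)*sin(v)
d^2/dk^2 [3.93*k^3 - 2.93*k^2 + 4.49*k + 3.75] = 23.58*k - 5.86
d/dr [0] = 0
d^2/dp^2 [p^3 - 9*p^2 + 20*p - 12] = 6*p - 18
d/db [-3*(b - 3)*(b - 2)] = 15 - 6*b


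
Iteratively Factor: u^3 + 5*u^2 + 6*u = (u + 3)*(u^2 + 2*u) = u*(u + 3)*(u + 2)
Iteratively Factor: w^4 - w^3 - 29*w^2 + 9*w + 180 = (w + 4)*(w^3 - 5*w^2 - 9*w + 45) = (w + 3)*(w + 4)*(w^2 - 8*w + 15) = (w - 5)*(w + 3)*(w + 4)*(w - 3)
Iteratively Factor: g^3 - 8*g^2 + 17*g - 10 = (g - 2)*(g^2 - 6*g + 5) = (g - 2)*(g - 1)*(g - 5)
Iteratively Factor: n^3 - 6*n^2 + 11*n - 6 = (n - 2)*(n^2 - 4*n + 3) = (n - 3)*(n - 2)*(n - 1)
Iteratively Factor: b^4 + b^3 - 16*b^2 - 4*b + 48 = (b - 3)*(b^3 + 4*b^2 - 4*b - 16) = (b - 3)*(b + 4)*(b^2 - 4) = (b - 3)*(b - 2)*(b + 4)*(b + 2)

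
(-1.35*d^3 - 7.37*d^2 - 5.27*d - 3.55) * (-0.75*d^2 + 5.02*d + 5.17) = 1.0125*d^5 - 1.2495*d^4 - 40.0244*d^3 - 61.8958*d^2 - 45.0669*d - 18.3535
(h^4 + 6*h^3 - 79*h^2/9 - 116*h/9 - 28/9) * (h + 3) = h^5 + 9*h^4 + 83*h^3/9 - 353*h^2/9 - 376*h/9 - 28/3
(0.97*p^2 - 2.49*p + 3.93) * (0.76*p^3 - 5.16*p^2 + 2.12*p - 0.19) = 0.7372*p^5 - 6.8976*p^4 + 17.8916*p^3 - 25.7419*p^2 + 8.8047*p - 0.7467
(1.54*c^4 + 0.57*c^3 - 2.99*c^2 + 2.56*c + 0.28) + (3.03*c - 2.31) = 1.54*c^4 + 0.57*c^3 - 2.99*c^2 + 5.59*c - 2.03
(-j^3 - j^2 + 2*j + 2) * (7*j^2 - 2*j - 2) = -7*j^5 - 5*j^4 + 18*j^3 + 12*j^2 - 8*j - 4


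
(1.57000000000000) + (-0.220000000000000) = 1.35000000000000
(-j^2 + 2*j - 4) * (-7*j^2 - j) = 7*j^4 - 13*j^3 + 26*j^2 + 4*j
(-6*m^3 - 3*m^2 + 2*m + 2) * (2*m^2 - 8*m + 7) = -12*m^5 + 42*m^4 - 14*m^3 - 33*m^2 - 2*m + 14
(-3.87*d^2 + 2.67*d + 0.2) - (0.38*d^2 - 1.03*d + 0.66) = -4.25*d^2 + 3.7*d - 0.46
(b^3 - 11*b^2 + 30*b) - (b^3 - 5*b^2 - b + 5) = -6*b^2 + 31*b - 5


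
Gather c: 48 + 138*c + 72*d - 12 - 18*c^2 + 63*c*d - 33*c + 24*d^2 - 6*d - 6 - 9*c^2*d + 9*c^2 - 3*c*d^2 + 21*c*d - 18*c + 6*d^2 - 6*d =c^2*(-9*d - 9) + c*(-3*d^2 + 84*d + 87) + 30*d^2 + 60*d + 30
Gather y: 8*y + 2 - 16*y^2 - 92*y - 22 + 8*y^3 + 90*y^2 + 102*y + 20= 8*y^3 + 74*y^2 + 18*y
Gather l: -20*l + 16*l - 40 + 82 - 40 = 2 - 4*l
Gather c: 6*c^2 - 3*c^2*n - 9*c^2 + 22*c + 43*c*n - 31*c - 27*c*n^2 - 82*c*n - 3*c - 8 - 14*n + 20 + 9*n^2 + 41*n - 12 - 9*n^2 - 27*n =c^2*(-3*n - 3) + c*(-27*n^2 - 39*n - 12)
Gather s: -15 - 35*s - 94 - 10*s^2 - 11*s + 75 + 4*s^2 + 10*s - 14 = -6*s^2 - 36*s - 48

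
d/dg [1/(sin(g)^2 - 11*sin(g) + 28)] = (11 - 2*sin(g))*cos(g)/(sin(g)^2 - 11*sin(g) + 28)^2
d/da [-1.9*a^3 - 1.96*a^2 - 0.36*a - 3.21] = -5.7*a^2 - 3.92*a - 0.36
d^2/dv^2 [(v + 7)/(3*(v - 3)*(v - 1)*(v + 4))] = 2*(3*v^5 + 42*v^4 + 13*v^3 - 345*v^2 - 252*v + 1339)/(3*(v^9 - 39*v^7 + 36*v^6 + 507*v^5 - 936*v^4 - 1765*v^3 + 6084*v^2 - 5616*v + 1728))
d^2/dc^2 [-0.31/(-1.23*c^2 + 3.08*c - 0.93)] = (-0.937998*c^2 + 2.348808*c + 0.31*(2.46*c - 3.08)*(4.92*c - 6.16) - 0.709218)/(1.23*c^2 - 3.08*c + 0.93)^3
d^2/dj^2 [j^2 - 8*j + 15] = 2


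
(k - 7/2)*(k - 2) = k^2 - 11*k/2 + 7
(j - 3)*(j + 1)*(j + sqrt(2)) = j^3 - 2*j^2 + sqrt(2)*j^2 - 3*j - 2*sqrt(2)*j - 3*sqrt(2)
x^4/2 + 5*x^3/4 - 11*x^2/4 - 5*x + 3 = (x/2 + 1)*(x - 2)*(x - 1/2)*(x + 3)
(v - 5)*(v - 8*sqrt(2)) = v^2 - 8*sqrt(2)*v - 5*v + 40*sqrt(2)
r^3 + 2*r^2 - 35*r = r*(r - 5)*(r + 7)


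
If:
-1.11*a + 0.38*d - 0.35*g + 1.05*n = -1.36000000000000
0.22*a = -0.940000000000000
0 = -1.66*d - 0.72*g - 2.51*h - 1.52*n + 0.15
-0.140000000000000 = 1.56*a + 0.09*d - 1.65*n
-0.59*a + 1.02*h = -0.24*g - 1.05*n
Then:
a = -4.27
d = 0.81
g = 6.58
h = 0.01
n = -3.91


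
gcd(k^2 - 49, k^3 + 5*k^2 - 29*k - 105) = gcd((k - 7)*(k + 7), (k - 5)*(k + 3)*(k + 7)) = k + 7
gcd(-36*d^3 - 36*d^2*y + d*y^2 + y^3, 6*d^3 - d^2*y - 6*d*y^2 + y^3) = -6*d^2 - 5*d*y + y^2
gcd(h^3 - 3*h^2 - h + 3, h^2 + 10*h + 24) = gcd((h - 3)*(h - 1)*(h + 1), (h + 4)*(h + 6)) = 1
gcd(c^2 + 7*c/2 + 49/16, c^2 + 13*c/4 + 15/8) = 1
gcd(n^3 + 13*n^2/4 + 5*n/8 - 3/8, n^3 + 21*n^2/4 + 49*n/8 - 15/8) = n^2 + 11*n/4 - 3/4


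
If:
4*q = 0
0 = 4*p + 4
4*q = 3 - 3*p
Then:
No Solution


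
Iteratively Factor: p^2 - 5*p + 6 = (p - 2)*(p - 3)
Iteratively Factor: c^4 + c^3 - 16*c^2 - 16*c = (c + 4)*(c^3 - 3*c^2 - 4*c) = (c + 1)*(c + 4)*(c^2 - 4*c) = (c - 4)*(c + 1)*(c + 4)*(c)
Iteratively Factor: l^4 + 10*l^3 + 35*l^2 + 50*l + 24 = (l + 3)*(l^3 + 7*l^2 + 14*l + 8) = (l + 3)*(l + 4)*(l^2 + 3*l + 2) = (l + 2)*(l + 3)*(l + 4)*(l + 1)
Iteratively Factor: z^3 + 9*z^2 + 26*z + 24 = (z + 2)*(z^2 + 7*z + 12) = (z + 2)*(z + 3)*(z + 4)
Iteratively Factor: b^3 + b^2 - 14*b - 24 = (b + 2)*(b^2 - b - 12) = (b - 4)*(b + 2)*(b + 3)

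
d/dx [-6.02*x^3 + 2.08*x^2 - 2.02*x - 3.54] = -18.06*x^2 + 4.16*x - 2.02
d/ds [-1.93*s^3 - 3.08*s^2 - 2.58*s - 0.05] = -5.79*s^2 - 6.16*s - 2.58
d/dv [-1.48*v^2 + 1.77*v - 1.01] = 1.77 - 2.96*v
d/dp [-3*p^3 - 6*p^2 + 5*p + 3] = -9*p^2 - 12*p + 5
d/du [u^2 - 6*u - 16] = 2*u - 6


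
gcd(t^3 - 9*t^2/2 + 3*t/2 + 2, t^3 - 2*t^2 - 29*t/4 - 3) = t^2 - 7*t/2 - 2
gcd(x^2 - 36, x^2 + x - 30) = x + 6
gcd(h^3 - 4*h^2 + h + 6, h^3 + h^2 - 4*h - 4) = h^2 - h - 2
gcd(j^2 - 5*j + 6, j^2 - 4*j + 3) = j - 3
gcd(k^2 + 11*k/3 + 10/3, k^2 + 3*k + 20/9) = k + 5/3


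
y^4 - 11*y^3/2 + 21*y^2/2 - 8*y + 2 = (y - 2)^2*(y - 1)*(y - 1/2)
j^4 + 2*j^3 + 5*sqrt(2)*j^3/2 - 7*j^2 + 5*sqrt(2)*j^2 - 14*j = j*(j + 2)*(j - sqrt(2))*(j + 7*sqrt(2)/2)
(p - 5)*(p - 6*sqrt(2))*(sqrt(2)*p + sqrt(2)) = sqrt(2)*p^3 - 12*p^2 - 4*sqrt(2)*p^2 - 5*sqrt(2)*p + 48*p + 60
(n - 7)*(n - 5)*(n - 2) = n^3 - 14*n^2 + 59*n - 70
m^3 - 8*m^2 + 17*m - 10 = (m - 5)*(m - 2)*(m - 1)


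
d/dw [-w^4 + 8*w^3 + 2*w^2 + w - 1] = -4*w^3 + 24*w^2 + 4*w + 1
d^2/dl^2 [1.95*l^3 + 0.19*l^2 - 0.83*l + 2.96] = 11.7*l + 0.38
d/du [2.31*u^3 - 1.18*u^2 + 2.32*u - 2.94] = 6.93*u^2 - 2.36*u + 2.32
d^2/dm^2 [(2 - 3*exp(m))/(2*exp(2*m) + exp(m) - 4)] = (-12*exp(4*m) + 38*exp(3*m) - 132*exp(2*m) + 54*exp(m) - 40)*exp(m)/(8*exp(6*m) + 12*exp(5*m) - 42*exp(4*m) - 47*exp(3*m) + 84*exp(2*m) + 48*exp(m) - 64)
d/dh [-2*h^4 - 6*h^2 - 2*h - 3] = -8*h^3 - 12*h - 2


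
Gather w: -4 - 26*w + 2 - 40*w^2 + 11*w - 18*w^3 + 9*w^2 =-18*w^3 - 31*w^2 - 15*w - 2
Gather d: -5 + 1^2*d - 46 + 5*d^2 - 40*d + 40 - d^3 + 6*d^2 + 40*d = -d^3 + 11*d^2 + d - 11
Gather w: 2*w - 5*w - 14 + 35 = 21 - 3*w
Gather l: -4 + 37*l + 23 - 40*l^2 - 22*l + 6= -40*l^2 + 15*l + 25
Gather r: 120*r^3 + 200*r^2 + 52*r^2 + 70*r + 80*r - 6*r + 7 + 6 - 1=120*r^3 + 252*r^2 + 144*r + 12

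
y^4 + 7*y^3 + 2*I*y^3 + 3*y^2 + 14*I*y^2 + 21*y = y*(y + 7)*(y - I)*(y + 3*I)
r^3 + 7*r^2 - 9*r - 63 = (r - 3)*(r + 3)*(r + 7)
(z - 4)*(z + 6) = z^2 + 2*z - 24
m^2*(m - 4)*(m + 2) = m^4 - 2*m^3 - 8*m^2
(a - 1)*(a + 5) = a^2 + 4*a - 5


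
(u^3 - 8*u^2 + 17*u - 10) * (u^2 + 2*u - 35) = u^5 - 6*u^4 - 34*u^3 + 304*u^2 - 615*u + 350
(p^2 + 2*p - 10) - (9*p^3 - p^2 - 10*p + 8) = -9*p^3 + 2*p^2 + 12*p - 18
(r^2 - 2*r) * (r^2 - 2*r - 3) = r^4 - 4*r^3 + r^2 + 6*r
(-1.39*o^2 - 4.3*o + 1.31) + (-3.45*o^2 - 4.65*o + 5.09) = -4.84*o^2 - 8.95*o + 6.4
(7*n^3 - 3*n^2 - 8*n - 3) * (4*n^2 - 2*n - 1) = 28*n^5 - 26*n^4 - 33*n^3 + 7*n^2 + 14*n + 3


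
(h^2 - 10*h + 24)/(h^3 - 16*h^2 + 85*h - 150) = (h - 4)/(h^2 - 10*h + 25)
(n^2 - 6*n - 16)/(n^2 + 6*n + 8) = (n - 8)/(n + 4)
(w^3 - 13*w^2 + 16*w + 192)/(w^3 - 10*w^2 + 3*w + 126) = (w^2 - 16*w + 64)/(w^2 - 13*w + 42)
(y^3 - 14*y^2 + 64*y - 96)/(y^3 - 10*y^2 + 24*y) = (y - 4)/y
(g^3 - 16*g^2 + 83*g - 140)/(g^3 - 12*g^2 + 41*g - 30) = (g^2 - 11*g + 28)/(g^2 - 7*g + 6)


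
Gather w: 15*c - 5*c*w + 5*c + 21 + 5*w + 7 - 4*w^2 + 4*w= 20*c - 4*w^2 + w*(9 - 5*c) + 28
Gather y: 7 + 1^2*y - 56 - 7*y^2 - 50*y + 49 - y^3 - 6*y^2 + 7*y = -y^3 - 13*y^2 - 42*y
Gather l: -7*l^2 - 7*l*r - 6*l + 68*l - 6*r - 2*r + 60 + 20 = -7*l^2 + l*(62 - 7*r) - 8*r + 80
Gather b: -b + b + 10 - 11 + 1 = 0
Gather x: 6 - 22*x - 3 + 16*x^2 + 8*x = 16*x^2 - 14*x + 3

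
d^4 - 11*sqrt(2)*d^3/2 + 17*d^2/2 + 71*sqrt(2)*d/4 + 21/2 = (d - 7*sqrt(2)/2)*(d - 3*sqrt(2))*(sqrt(2)*d/2 + 1/2)*(sqrt(2)*d + 1)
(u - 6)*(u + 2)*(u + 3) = u^3 - u^2 - 24*u - 36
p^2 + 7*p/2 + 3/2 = (p + 1/2)*(p + 3)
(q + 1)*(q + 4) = q^2 + 5*q + 4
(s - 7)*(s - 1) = s^2 - 8*s + 7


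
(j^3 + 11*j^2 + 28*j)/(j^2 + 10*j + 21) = j*(j + 4)/(j + 3)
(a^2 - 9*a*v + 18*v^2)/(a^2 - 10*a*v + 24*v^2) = (-a + 3*v)/(-a + 4*v)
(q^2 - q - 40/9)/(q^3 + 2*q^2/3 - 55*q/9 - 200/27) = 3/(3*q + 5)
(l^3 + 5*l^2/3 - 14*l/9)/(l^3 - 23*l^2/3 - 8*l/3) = (-9*l^2 - 15*l + 14)/(3*(-3*l^2 + 23*l + 8))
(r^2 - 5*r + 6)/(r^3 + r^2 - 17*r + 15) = (r - 2)/(r^2 + 4*r - 5)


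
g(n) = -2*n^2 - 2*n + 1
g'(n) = -4*n - 2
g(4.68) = -52.16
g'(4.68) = -20.72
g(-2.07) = -3.43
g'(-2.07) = 6.28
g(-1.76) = -1.68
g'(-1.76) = 5.04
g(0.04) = 0.92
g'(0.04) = -2.16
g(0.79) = -1.83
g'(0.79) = -5.16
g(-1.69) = -1.33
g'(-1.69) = 4.76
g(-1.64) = -1.10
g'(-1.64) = 4.56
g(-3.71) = -19.11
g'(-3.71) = 12.84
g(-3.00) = -11.00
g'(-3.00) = 10.00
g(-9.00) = -143.00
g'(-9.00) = 34.00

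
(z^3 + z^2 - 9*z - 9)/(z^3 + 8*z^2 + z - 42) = (z^2 - 2*z - 3)/(z^2 + 5*z - 14)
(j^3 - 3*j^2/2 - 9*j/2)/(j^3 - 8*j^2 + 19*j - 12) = j*(2*j + 3)/(2*(j^2 - 5*j + 4))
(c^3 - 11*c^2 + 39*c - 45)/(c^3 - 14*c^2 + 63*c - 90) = (c - 3)/(c - 6)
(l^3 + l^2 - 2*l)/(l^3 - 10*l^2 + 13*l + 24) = l*(l^2 + l - 2)/(l^3 - 10*l^2 + 13*l + 24)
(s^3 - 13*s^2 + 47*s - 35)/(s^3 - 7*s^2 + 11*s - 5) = (s - 7)/(s - 1)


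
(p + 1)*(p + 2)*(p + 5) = p^3 + 8*p^2 + 17*p + 10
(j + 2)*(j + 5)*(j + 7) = j^3 + 14*j^2 + 59*j + 70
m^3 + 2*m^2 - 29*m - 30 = (m - 5)*(m + 1)*(m + 6)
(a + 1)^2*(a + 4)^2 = a^4 + 10*a^3 + 33*a^2 + 40*a + 16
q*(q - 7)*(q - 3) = q^3 - 10*q^2 + 21*q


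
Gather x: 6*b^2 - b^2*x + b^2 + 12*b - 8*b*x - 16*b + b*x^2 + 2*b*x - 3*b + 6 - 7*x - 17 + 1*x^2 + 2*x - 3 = 7*b^2 - 7*b + x^2*(b + 1) + x*(-b^2 - 6*b - 5) - 14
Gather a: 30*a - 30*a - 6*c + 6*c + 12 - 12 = 0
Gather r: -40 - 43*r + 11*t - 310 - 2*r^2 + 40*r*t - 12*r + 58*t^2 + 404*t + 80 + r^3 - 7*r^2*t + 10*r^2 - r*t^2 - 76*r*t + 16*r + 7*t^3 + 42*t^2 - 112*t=r^3 + r^2*(8 - 7*t) + r*(-t^2 - 36*t - 39) + 7*t^3 + 100*t^2 + 303*t - 270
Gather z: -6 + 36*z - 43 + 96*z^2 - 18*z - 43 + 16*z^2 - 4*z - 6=112*z^2 + 14*z - 98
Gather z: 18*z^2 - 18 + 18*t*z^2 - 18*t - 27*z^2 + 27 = -18*t + z^2*(18*t - 9) + 9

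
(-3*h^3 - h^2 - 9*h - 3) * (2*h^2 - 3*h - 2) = -6*h^5 + 7*h^4 - 9*h^3 + 23*h^2 + 27*h + 6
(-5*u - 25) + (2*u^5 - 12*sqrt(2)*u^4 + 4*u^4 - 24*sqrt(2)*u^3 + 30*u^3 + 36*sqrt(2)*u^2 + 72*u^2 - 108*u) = 2*u^5 - 12*sqrt(2)*u^4 + 4*u^4 - 24*sqrt(2)*u^3 + 30*u^3 + 36*sqrt(2)*u^2 + 72*u^2 - 113*u - 25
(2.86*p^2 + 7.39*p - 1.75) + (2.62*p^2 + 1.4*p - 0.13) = 5.48*p^2 + 8.79*p - 1.88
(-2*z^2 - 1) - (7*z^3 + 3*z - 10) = -7*z^3 - 2*z^2 - 3*z + 9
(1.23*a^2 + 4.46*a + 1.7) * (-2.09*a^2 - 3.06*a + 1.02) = -2.5707*a^4 - 13.0852*a^3 - 15.946*a^2 - 0.6528*a + 1.734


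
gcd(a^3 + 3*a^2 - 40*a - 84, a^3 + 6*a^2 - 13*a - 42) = a^2 + 9*a + 14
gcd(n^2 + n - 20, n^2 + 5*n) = n + 5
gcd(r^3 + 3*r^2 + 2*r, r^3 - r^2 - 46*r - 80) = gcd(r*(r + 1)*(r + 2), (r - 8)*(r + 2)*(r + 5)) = r + 2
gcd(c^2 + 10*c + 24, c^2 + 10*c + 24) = c^2 + 10*c + 24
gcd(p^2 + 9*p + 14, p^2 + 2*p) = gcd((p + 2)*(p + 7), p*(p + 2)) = p + 2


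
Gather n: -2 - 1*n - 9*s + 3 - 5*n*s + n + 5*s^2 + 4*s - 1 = -5*n*s + 5*s^2 - 5*s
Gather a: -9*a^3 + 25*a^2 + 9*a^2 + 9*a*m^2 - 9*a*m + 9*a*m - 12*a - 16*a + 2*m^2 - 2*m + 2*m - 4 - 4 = -9*a^3 + 34*a^2 + a*(9*m^2 - 28) + 2*m^2 - 8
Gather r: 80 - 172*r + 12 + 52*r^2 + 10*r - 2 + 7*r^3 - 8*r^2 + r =7*r^3 + 44*r^2 - 161*r + 90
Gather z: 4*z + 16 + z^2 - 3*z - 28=z^2 + z - 12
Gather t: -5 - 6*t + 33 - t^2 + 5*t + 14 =-t^2 - t + 42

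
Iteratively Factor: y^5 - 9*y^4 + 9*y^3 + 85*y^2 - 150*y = (y - 5)*(y^4 - 4*y^3 - 11*y^2 + 30*y) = (y - 5)*(y + 3)*(y^3 - 7*y^2 + 10*y) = y*(y - 5)*(y + 3)*(y^2 - 7*y + 10) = y*(y - 5)*(y - 2)*(y + 3)*(y - 5)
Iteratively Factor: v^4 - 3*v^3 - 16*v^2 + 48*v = (v + 4)*(v^3 - 7*v^2 + 12*v) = (v - 4)*(v + 4)*(v^2 - 3*v) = v*(v - 4)*(v + 4)*(v - 3)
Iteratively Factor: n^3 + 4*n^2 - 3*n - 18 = (n + 3)*(n^2 + n - 6) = (n + 3)^2*(n - 2)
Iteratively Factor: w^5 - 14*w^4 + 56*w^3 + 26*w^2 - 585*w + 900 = (w - 4)*(w^4 - 10*w^3 + 16*w^2 + 90*w - 225) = (w - 5)*(w - 4)*(w^3 - 5*w^2 - 9*w + 45) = (w - 5)*(w - 4)*(w + 3)*(w^2 - 8*w + 15) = (w - 5)^2*(w - 4)*(w + 3)*(w - 3)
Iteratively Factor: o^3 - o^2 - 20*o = (o)*(o^2 - o - 20) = o*(o + 4)*(o - 5)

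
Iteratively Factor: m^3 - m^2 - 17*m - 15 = (m + 1)*(m^2 - 2*m - 15) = (m - 5)*(m + 1)*(m + 3)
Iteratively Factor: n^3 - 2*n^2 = (n - 2)*(n^2) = n*(n - 2)*(n)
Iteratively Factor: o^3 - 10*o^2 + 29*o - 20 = (o - 4)*(o^2 - 6*o + 5) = (o - 4)*(o - 1)*(o - 5)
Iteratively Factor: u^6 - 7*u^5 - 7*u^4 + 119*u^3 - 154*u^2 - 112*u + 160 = (u - 2)*(u^5 - 5*u^4 - 17*u^3 + 85*u^2 + 16*u - 80) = (u - 2)*(u + 4)*(u^4 - 9*u^3 + 19*u^2 + 9*u - 20) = (u - 2)*(u + 1)*(u + 4)*(u^3 - 10*u^2 + 29*u - 20) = (u - 5)*(u - 2)*(u + 1)*(u + 4)*(u^2 - 5*u + 4) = (u - 5)*(u - 4)*(u - 2)*(u + 1)*(u + 4)*(u - 1)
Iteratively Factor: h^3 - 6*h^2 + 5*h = (h - 5)*(h^2 - h) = h*(h - 5)*(h - 1)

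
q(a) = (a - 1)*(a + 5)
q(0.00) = -5.00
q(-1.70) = -8.91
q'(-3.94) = -3.88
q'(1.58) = 7.16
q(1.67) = 4.47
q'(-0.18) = 3.64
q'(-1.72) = 0.56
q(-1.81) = -8.96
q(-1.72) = -8.92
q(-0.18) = -5.69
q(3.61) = 22.47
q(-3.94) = -5.24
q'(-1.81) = 0.38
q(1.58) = 3.82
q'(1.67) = 7.34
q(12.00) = 187.00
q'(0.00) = 4.00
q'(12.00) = 28.00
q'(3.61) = 11.22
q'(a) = 2*a + 4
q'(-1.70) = 0.60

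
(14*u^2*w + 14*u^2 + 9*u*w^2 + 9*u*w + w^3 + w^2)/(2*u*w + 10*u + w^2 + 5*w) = (7*u*w + 7*u + w^2 + w)/(w + 5)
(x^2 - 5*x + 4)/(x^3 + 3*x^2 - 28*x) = (x - 1)/(x*(x + 7))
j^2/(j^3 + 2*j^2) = 1/(j + 2)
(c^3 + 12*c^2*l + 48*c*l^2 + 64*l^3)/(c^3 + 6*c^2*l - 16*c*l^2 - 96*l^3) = (c^2 + 8*c*l + 16*l^2)/(c^2 + 2*c*l - 24*l^2)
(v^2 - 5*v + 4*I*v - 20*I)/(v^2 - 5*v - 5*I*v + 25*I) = (v + 4*I)/(v - 5*I)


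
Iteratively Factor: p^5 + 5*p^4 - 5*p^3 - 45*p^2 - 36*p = (p + 1)*(p^4 + 4*p^3 - 9*p^2 - 36*p) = (p - 3)*(p + 1)*(p^3 + 7*p^2 + 12*p) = p*(p - 3)*(p + 1)*(p^2 + 7*p + 12) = p*(p - 3)*(p + 1)*(p + 4)*(p + 3)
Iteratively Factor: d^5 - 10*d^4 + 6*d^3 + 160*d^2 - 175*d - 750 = (d - 5)*(d^4 - 5*d^3 - 19*d^2 + 65*d + 150) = (d - 5)*(d + 3)*(d^3 - 8*d^2 + 5*d + 50) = (d - 5)^2*(d + 3)*(d^2 - 3*d - 10) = (d - 5)^3*(d + 3)*(d + 2)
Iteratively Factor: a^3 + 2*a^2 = (a)*(a^2 + 2*a) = a^2*(a + 2)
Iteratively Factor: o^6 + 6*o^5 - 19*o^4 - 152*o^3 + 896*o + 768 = (o - 3)*(o^5 + 9*o^4 + 8*o^3 - 128*o^2 - 384*o - 256) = (o - 3)*(o + 4)*(o^4 + 5*o^3 - 12*o^2 - 80*o - 64) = (o - 3)*(o + 4)^2*(o^3 + o^2 - 16*o - 16) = (o - 4)*(o - 3)*(o + 4)^2*(o^2 + 5*o + 4) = (o - 4)*(o - 3)*(o + 4)^3*(o + 1)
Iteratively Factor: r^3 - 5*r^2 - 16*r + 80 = (r - 4)*(r^2 - r - 20) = (r - 4)*(r + 4)*(r - 5)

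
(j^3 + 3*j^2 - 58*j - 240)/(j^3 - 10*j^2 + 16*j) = (j^2 + 11*j + 30)/(j*(j - 2))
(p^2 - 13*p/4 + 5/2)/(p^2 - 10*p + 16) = (p - 5/4)/(p - 8)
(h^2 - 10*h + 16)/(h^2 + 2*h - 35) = (h^2 - 10*h + 16)/(h^2 + 2*h - 35)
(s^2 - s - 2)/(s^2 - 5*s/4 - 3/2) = 4*(s + 1)/(4*s + 3)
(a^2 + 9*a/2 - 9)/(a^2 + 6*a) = (a - 3/2)/a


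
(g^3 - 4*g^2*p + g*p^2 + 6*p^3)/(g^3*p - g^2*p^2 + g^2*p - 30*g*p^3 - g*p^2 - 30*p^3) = (-g^3 + 4*g^2*p - g*p^2 - 6*p^3)/(p*(-g^3 + g^2*p - g^2 + 30*g*p^2 + g*p + 30*p^2))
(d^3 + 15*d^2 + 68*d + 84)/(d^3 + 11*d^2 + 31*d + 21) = (d^2 + 8*d + 12)/(d^2 + 4*d + 3)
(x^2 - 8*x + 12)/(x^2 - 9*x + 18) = (x - 2)/(x - 3)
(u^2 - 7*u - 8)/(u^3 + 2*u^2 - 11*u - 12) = (u - 8)/(u^2 + u - 12)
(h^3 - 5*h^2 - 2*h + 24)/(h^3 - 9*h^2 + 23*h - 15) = (h^2 - 2*h - 8)/(h^2 - 6*h + 5)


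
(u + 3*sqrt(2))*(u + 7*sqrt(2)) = u^2 + 10*sqrt(2)*u + 42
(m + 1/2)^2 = m^2 + m + 1/4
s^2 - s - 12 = (s - 4)*(s + 3)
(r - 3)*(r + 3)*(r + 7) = r^3 + 7*r^2 - 9*r - 63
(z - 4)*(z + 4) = z^2 - 16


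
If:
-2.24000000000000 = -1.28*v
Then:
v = 1.75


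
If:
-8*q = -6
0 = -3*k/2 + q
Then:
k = 1/2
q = 3/4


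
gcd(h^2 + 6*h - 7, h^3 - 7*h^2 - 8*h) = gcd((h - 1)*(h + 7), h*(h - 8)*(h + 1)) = 1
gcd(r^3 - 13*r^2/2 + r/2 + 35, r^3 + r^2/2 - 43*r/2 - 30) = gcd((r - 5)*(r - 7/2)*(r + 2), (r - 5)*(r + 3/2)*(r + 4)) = r - 5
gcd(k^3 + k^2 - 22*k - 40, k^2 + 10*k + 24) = k + 4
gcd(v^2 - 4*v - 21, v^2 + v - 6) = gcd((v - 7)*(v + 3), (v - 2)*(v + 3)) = v + 3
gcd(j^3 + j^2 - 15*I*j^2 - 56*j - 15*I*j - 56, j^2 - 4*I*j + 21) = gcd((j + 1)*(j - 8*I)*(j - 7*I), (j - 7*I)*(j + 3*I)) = j - 7*I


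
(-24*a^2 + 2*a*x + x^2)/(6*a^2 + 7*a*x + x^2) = (-4*a + x)/(a + x)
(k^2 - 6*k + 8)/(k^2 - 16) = (k - 2)/(k + 4)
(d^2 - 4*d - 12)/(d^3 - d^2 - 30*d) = (d + 2)/(d*(d + 5))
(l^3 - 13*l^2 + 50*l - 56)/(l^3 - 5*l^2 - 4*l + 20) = (l^2 - 11*l + 28)/(l^2 - 3*l - 10)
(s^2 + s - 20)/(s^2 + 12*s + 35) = (s - 4)/(s + 7)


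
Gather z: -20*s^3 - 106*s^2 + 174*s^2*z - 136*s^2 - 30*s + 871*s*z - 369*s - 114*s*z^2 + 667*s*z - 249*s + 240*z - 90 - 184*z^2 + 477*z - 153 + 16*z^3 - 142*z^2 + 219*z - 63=-20*s^3 - 242*s^2 - 648*s + 16*z^3 + z^2*(-114*s - 326) + z*(174*s^2 + 1538*s + 936) - 306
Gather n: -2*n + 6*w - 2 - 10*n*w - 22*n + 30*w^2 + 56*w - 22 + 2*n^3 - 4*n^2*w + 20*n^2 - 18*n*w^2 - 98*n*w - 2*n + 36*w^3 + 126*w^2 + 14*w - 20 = 2*n^3 + n^2*(20 - 4*w) + n*(-18*w^2 - 108*w - 26) + 36*w^3 + 156*w^2 + 76*w - 44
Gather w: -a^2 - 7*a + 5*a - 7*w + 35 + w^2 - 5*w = -a^2 - 2*a + w^2 - 12*w + 35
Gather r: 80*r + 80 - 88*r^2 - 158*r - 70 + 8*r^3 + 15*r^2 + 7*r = 8*r^3 - 73*r^2 - 71*r + 10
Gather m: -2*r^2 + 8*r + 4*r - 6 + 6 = -2*r^2 + 12*r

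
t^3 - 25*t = t*(t - 5)*(t + 5)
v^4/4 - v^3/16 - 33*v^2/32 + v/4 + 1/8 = (v/4 + 1/2)*(v - 2)*(v - 1/2)*(v + 1/4)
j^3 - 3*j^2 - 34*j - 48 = (j - 8)*(j + 2)*(j + 3)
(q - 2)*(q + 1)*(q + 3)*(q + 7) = q^4 + 9*q^3 + 9*q^2 - 41*q - 42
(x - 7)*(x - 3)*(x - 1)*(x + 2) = x^4 - 9*x^3 + 9*x^2 + 41*x - 42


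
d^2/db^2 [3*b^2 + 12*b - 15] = 6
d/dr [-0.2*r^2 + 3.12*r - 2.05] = 3.12 - 0.4*r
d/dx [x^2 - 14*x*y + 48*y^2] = 2*x - 14*y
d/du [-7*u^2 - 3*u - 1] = -14*u - 3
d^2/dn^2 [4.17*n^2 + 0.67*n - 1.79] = 8.34000000000000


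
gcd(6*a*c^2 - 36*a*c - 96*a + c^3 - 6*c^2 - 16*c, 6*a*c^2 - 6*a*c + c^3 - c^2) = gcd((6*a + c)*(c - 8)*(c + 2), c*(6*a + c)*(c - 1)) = 6*a + c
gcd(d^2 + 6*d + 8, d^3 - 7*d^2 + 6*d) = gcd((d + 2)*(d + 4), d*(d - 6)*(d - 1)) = 1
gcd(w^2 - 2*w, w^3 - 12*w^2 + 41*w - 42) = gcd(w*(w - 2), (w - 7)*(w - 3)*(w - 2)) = w - 2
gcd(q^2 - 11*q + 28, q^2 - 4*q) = q - 4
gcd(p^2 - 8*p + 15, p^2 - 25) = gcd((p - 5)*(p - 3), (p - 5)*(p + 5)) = p - 5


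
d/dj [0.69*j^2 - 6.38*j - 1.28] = 1.38*j - 6.38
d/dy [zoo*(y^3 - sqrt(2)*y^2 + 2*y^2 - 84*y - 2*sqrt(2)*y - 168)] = nan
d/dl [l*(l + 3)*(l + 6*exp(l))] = 6*l^2*exp(l) + 3*l^2 + 30*l*exp(l) + 6*l + 18*exp(l)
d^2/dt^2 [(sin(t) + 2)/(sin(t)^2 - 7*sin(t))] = (-sin(t)^2 - 15*sin(t) + 44 - 86/sin(t) - 84/sin(t)^2 + 196/sin(t)^3)/(sin(t) - 7)^3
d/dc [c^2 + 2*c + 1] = 2*c + 2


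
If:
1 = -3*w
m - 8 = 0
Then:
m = 8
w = -1/3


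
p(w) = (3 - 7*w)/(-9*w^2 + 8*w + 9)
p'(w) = (3 - 7*w)*(18*w - 8)/(-9*w^2 + 8*w + 9)^2 - 7/(-9*w^2 + 8*w + 9)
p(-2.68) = -0.28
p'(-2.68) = -0.12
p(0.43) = -0.00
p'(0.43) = -0.65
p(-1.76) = -0.46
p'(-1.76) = -0.35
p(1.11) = -0.70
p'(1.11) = -2.27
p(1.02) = -0.53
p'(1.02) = -1.60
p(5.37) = 0.17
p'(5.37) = -0.04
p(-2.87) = -0.26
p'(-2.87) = -0.10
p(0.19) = 0.16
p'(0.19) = -0.76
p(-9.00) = -0.08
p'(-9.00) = -0.00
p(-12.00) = -0.06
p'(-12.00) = -0.00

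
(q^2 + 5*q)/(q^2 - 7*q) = (q + 5)/(q - 7)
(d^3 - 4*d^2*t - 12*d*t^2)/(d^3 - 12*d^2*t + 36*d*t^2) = (-d - 2*t)/(-d + 6*t)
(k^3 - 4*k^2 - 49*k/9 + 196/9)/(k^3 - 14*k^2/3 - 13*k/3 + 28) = (k - 7/3)/(k - 3)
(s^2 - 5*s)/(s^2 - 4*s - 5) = s/(s + 1)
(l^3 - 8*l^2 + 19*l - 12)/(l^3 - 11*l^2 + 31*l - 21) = (l - 4)/(l - 7)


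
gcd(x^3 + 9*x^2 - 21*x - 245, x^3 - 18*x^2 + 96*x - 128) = 1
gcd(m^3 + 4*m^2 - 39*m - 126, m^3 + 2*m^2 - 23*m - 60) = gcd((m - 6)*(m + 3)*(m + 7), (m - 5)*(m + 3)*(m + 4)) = m + 3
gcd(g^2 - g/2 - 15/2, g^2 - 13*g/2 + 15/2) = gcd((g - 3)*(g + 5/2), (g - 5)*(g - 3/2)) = 1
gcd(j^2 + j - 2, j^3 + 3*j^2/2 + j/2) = 1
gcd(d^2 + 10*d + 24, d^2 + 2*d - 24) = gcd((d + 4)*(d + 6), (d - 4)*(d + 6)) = d + 6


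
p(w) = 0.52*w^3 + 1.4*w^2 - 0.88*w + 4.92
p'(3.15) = 23.42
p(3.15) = 32.29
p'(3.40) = 26.67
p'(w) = 1.56*w^2 + 2.8*w - 0.88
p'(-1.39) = -1.76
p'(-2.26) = 0.76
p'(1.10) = 4.09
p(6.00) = 162.36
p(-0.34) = 5.36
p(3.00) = 28.92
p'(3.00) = 21.56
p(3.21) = 33.72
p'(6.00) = 72.08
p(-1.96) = 8.11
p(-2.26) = 8.06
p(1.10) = 6.34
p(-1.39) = 7.45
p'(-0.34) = -1.65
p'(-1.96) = -0.38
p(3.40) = 38.55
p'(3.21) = 24.18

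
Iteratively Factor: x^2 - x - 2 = (x - 2)*(x + 1)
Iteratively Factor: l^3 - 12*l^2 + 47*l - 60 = (l - 3)*(l^2 - 9*l + 20) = (l - 5)*(l - 3)*(l - 4)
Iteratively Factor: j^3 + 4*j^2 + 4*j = (j + 2)*(j^2 + 2*j) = (j + 2)^2*(j)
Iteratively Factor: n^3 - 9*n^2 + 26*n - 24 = (n - 3)*(n^2 - 6*n + 8) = (n - 4)*(n - 3)*(n - 2)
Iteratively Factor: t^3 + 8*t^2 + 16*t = (t + 4)*(t^2 + 4*t) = t*(t + 4)*(t + 4)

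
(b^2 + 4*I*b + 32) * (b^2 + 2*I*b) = b^4 + 6*I*b^3 + 24*b^2 + 64*I*b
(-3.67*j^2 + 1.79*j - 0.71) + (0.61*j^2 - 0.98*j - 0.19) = -3.06*j^2 + 0.81*j - 0.9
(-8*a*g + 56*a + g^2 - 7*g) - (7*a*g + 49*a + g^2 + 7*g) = -15*a*g + 7*a - 14*g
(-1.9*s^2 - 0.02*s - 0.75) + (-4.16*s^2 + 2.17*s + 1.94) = -6.06*s^2 + 2.15*s + 1.19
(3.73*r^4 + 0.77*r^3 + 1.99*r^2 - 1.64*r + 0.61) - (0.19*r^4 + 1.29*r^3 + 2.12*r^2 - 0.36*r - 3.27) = 3.54*r^4 - 0.52*r^3 - 0.13*r^2 - 1.28*r + 3.88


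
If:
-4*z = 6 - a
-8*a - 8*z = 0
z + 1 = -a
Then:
No Solution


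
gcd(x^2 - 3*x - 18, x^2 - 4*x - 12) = x - 6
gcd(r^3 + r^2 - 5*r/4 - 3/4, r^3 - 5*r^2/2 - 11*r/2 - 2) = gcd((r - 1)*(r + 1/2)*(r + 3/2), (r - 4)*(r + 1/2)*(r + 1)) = r + 1/2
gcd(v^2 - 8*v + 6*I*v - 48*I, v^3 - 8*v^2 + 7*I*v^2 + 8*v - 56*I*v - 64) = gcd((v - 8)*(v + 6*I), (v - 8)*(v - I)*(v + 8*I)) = v - 8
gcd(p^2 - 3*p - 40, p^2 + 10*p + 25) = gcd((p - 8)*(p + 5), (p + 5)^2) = p + 5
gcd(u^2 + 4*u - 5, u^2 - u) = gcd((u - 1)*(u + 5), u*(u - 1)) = u - 1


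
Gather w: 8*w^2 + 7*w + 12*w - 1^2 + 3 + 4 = 8*w^2 + 19*w + 6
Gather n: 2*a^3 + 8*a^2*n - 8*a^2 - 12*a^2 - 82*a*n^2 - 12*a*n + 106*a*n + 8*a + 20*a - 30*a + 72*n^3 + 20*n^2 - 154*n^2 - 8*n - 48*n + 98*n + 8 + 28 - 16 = 2*a^3 - 20*a^2 - 2*a + 72*n^3 + n^2*(-82*a - 134) + n*(8*a^2 + 94*a + 42) + 20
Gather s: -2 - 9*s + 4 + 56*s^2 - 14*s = 56*s^2 - 23*s + 2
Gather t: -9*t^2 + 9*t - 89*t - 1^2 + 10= -9*t^2 - 80*t + 9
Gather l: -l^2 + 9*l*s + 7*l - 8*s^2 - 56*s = -l^2 + l*(9*s + 7) - 8*s^2 - 56*s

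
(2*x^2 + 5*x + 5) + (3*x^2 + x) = 5*x^2 + 6*x + 5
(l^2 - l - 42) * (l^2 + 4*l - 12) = l^4 + 3*l^3 - 58*l^2 - 156*l + 504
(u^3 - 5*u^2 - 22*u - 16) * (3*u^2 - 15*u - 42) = 3*u^5 - 30*u^4 - 33*u^3 + 492*u^2 + 1164*u + 672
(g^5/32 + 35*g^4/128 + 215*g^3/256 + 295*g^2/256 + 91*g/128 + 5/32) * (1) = g^5/32 + 35*g^4/128 + 215*g^3/256 + 295*g^2/256 + 91*g/128 + 5/32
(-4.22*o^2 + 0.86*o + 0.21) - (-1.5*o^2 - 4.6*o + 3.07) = -2.72*o^2 + 5.46*o - 2.86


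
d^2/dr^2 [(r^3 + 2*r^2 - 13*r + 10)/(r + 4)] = 2*(r^3 + 12*r^2 + 48*r + 94)/(r^3 + 12*r^2 + 48*r + 64)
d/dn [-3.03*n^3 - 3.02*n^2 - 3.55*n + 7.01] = -9.09*n^2 - 6.04*n - 3.55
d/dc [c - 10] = 1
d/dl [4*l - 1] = 4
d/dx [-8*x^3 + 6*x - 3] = 6 - 24*x^2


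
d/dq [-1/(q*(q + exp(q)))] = (q*(exp(q) + 1) + q + exp(q))/(q^2*(q + exp(q))^2)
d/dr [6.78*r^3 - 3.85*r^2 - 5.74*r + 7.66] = 20.34*r^2 - 7.7*r - 5.74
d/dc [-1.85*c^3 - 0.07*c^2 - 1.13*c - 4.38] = -5.55*c^2 - 0.14*c - 1.13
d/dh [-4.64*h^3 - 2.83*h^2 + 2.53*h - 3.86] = -13.92*h^2 - 5.66*h + 2.53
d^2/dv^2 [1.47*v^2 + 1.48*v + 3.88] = 2.94000000000000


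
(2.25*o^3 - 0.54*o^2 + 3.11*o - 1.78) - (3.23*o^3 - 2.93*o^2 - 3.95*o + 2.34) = -0.98*o^3 + 2.39*o^2 + 7.06*o - 4.12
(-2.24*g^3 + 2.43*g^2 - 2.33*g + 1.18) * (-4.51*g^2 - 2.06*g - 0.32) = 10.1024*g^5 - 6.3449*g^4 + 6.2193*g^3 - 1.2996*g^2 - 1.6852*g - 0.3776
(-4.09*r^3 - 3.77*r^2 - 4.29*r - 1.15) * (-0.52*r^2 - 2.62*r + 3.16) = 2.1268*r^5 + 12.6762*r^4 - 0.8162*r^3 - 0.0753999999999984*r^2 - 10.5434*r - 3.634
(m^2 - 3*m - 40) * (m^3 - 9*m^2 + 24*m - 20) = m^5 - 12*m^4 + 11*m^3 + 268*m^2 - 900*m + 800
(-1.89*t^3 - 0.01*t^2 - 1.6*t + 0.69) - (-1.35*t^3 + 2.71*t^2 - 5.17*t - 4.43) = -0.54*t^3 - 2.72*t^2 + 3.57*t + 5.12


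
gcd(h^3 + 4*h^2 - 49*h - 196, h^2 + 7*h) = h + 7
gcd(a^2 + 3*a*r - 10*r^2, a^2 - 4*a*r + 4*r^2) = -a + 2*r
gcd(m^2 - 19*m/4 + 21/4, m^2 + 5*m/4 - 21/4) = m - 7/4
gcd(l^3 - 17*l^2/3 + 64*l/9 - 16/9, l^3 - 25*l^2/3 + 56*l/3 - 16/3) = l^2 - 13*l/3 + 4/3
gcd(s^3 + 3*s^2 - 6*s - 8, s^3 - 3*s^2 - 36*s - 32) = s^2 + 5*s + 4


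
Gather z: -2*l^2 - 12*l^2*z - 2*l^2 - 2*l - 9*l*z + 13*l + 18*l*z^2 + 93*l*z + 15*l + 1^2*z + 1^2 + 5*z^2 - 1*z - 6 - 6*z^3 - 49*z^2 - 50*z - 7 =-4*l^2 + 26*l - 6*z^3 + z^2*(18*l - 44) + z*(-12*l^2 + 84*l - 50) - 12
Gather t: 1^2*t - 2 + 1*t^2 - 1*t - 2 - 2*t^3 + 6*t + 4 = -2*t^3 + t^2 + 6*t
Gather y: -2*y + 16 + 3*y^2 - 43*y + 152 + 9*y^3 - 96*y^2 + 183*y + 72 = 9*y^3 - 93*y^2 + 138*y + 240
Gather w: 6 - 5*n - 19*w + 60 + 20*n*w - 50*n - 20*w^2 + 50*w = -55*n - 20*w^2 + w*(20*n + 31) + 66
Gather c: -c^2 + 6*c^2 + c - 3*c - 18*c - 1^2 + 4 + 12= 5*c^2 - 20*c + 15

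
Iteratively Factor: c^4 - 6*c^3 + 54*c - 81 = (c + 3)*(c^3 - 9*c^2 + 27*c - 27) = (c - 3)*(c + 3)*(c^2 - 6*c + 9) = (c - 3)^2*(c + 3)*(c - 3)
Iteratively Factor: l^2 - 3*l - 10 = (l - 5)*(l + 2)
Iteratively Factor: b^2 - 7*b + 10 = (b - 2)*(b - 5)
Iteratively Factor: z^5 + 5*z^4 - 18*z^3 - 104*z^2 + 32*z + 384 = (z + 4)*(z^4 + z^3 - 22*z^2 - 16*z + 96) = (z + 3)*(z + 4)*(z^3 - 2*z^2 - 16*z + 32) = (z - 4)*(z + 3)*(z + 4)*(z^2 + 2*z - 8) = (z - 4)*(z - 2)*(z + 3)*(z + 4)*(z + 4)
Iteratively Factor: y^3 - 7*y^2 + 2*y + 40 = (y - 5)*(y^2 - 2*y - 8) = (y - 5)*(y + 2)*(y - 4)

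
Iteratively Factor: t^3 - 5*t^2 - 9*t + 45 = (t + 3)*(t^2 - 8*t + 15) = (t - 3)*(t + 3)*(t - 5)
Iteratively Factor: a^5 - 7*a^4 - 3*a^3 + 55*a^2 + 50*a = (a + 2)*(a^4 - 9*a^3 + 15*a^2 + 25*a) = (a + 1)*(a + 2)*(a^3 - 10*a^2 + 25*a) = a*(a + 1)*(a + 2)*(a^2 - 10*a + 25) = a*(a - 5)*(a + 1)*(a + 2)*(a - 5)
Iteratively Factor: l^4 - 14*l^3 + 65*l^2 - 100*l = (l)*(l^3 - 14*l^2 + 65*l - 100) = l*(l - 5)*(l^2 - 9*l + 20) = l*(l - 5)^2*(l - 4)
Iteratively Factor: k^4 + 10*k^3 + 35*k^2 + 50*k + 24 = (k + 3)*(k^3 + 7*k^2 + 14*k + 8) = (k + 2)*(k + 3)*(k^2 + 5*k + 4) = (k + 2)*(k + 3)*(k + 4)*(k + 1)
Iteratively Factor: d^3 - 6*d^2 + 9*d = (d - 3)*(d^2 - 3*d) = d*(d - 3)*(d - 3)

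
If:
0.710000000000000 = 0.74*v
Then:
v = 0.96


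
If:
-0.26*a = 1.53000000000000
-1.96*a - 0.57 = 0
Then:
No Solution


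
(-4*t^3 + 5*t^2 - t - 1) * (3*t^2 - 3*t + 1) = -12*t^5 + 27*t^4 - 22*t^3 + 5*t^2 + 2*t - 1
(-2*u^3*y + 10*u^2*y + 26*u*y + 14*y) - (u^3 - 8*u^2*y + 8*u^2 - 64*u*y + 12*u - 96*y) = -2*u^3*y - u^3 + 18*u^2*y - 8*u^2 + 90*u*y - 12*u + 110*y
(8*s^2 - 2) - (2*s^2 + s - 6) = 6*s^2 - s + 4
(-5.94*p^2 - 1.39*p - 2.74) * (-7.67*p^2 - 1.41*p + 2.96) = 45.5598*p^4 + 19.0367*p^3 + 5.3933*p^2 - 0.251*p - 8.1104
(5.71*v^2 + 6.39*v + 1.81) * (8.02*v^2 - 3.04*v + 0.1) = 45.7942*v^4 + 33.8894*v^3 - 4.3384*v^2 - 4.8634*v + 0.181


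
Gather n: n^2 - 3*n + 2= n^2 - 3*n + 2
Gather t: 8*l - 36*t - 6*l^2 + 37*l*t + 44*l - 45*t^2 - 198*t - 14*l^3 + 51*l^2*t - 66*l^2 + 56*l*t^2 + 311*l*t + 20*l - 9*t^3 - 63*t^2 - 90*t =-14*l^3 - 72*l^2 + 72*l - 9*t^3 + t^2*(56*l - 108) + t*(51*l^2 + 348*l - 324)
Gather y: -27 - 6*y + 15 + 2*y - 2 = -4*y - 14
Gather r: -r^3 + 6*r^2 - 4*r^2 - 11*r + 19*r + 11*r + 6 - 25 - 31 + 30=-r^3 + 2*r^2 + 19*r - 20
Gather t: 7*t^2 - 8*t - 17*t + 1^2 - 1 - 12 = 7*t^2 - 25*t - 12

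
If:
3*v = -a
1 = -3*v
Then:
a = 1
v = -1/3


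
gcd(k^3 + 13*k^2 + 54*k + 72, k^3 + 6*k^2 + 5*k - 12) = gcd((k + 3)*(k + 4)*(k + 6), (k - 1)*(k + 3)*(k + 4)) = k^2 + 7*k + 12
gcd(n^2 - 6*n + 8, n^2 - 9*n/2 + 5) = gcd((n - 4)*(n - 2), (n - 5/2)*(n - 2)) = n - 2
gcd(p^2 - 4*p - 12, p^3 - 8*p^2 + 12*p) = p - 6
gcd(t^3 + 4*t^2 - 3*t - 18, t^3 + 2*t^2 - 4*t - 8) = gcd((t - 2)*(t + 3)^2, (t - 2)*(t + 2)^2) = t - 2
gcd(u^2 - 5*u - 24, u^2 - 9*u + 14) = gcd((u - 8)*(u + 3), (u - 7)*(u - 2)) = 1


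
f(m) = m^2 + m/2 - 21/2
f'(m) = 2*m + 1/2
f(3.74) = 5.36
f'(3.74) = 7.98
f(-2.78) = -4.16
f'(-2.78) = -5.06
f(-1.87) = -7.94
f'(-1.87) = -3.24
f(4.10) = 8.36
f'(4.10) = 8.70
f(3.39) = 2.69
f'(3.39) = 7.28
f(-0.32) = -10.56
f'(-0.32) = -0.14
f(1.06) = -8.85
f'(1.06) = 2.62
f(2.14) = -4.85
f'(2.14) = 4.78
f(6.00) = 28.50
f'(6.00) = 12.50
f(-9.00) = 66.00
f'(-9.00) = -17.50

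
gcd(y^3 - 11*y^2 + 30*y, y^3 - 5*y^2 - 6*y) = y^2 - 6*y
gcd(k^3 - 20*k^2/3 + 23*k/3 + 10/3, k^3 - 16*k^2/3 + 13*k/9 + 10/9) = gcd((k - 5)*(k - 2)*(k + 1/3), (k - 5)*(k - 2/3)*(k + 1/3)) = k^2 - 14*k/3 - 5/3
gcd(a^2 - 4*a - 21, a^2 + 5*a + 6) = a + 3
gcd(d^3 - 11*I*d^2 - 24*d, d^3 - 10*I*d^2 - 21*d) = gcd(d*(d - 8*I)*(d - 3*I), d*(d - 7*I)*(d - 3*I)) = d^2 - 3*I*d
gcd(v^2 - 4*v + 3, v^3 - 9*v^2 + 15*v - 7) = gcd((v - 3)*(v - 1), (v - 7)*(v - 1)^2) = v - 1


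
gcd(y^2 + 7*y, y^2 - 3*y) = y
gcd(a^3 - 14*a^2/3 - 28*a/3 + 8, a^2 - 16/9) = 1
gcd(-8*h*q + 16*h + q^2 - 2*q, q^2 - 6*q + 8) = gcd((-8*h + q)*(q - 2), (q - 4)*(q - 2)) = q - 2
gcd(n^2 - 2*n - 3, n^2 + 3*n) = 1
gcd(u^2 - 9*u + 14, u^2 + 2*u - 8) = u - 2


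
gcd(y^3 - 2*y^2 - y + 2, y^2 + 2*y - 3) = y - 1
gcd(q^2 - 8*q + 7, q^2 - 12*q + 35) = q - 7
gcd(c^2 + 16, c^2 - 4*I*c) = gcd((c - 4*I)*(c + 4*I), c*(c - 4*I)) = c - 4*I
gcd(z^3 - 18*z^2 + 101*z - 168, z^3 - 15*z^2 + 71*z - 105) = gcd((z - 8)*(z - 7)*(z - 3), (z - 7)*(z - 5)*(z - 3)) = z^2 - 10*z + 21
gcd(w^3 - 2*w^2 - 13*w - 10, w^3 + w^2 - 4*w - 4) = w^2 + 3*w + 2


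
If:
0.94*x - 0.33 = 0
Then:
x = 0.35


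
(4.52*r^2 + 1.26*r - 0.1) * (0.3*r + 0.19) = 1.356*r^3 + 1.2368*r^2 + 0.2094*r - 0.019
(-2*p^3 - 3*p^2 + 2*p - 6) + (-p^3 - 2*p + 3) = -3*p^3 - 3*p^2 - 3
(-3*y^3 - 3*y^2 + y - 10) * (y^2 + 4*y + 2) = -3*y^5 - 15*y^4 - 17*y^3 - 12*y^2 - 38*y - 20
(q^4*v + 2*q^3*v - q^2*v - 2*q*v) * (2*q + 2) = 2*q^5*v + 6*q^4*v + 2*q^3*v - 6*q^2*v - 4*q*v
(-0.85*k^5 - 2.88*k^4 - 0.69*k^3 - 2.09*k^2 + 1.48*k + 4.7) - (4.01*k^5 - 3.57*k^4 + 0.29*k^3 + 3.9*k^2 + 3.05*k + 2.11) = -4.86*k^5 + 0.69*k^4 - 0.98*k^3 - 5.99*k^2 - 1.57*k + 2.59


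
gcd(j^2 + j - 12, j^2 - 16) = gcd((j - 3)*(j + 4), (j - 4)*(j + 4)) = j + 4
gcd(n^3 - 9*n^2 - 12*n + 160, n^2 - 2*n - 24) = n + 4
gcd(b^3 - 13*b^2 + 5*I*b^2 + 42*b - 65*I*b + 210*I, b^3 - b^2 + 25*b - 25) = b + 5*I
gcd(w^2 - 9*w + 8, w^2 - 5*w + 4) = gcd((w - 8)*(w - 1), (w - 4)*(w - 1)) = w - 1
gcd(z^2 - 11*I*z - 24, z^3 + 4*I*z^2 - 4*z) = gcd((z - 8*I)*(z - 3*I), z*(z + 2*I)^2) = 1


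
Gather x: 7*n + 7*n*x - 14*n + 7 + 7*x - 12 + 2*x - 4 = -7*n + x*(7*n + 9) - 9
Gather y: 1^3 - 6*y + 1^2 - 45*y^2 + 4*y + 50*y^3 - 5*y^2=50*y^3 - 50*y^2 - 2*y + 2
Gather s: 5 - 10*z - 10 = -10*z - 5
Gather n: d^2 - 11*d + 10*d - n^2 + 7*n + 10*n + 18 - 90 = d^2 - d - n^2 + 17*n - 72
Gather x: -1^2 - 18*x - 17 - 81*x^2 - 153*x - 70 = -81*x^2 - 171*x - 88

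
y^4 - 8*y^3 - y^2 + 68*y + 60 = (y - 6)*(y - 5)*(y + 1)*(y + 2)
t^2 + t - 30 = (t - 5)*(t + 6)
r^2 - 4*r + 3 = (r - 3)*(r - 1)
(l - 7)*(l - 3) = l^2 - 10*l + 21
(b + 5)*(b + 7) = b^2 + 12*b + 35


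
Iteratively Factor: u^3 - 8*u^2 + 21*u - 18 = (u - 2)*(u^2 - 6*u + 9) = (u - 3)*(u - 2)*(u - 3)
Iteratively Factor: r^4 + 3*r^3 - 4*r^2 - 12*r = (r - 2)*(r^3 + 5*r^2 + 6*r) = (r - 2)*(r + 3)*(r^2 + 2*r) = (r - 2)*(r + 2)*(r + 3)*(r)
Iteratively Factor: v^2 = (v)*(v)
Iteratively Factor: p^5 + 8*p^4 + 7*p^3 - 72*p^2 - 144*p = (p + 3)*(p^4 + 5*p^3 - 8*p^2 - 48*p) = (p + 3)*(p + 4)*(p^3 + p^2 - 12*p) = p*(p + 3)*(p + 4)*(p^2 + p - 12) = p*(p + 3)*(p + 4)^2*(p - 3)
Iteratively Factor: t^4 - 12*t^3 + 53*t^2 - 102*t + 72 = (t - 3)*(t^3 - 9*t^2 + 26*t - 24) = (t - 3)*(t - 2)*(t^2 - 7*t + 12) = (t - 3)^2*(t - 2)*(t - 4)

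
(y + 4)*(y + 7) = y^2 + 11*y + 28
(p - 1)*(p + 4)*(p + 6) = p^3 + 9*p^2 + 14*p - 24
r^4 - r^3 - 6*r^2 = r^2*(r - 3)*(r + 2)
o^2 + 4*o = o*(o + 4)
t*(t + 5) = t^2 + 5*t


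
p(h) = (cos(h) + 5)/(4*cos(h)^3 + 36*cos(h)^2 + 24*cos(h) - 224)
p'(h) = (cos(h) + 5)*(12*sin(h)*cos(h)^2 + 72*sin(h)*cos(h) + 24*sin(h))/(4*cos(h)^3 + 36*cos(h)^2 + 24*cos(h) - 224)^2 - sin(h)/(4*cos(h)^3 + 36*cos(h)^2 + 24*cos(h) - 224) = (183*cos(h)/2 + 12*cos(2*h) + cos(3*h)/2 + 98)*sin(h)/(4*(cos(h)^3 + 9*cos(h)^2 + 6*cos(h) - 56)^2)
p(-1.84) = -0.02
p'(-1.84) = -0.00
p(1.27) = -0.02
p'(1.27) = 0.01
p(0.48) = -0.03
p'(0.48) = 0.01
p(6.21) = -0.04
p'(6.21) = -0.00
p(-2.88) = -0.02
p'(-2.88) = -0.00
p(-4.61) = -0.02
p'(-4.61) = 0.01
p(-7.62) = -0.02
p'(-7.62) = -0.01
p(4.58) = -0.02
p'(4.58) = -0.01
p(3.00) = -0.02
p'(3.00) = 0.00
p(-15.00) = -0.02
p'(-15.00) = 0.00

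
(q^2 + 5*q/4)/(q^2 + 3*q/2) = (4*q + 5)/(2*(2*q + 3))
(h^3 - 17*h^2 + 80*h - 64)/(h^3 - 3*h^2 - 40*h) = (h^2 - 9*h + 8)/(h*(h + 5))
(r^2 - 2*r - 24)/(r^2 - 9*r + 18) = (r + 4)/(r - 3)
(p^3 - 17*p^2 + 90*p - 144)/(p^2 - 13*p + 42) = (p^2 - 11*p + 24)/(p - 7)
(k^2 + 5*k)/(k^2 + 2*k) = (k + 5)/(k + 2)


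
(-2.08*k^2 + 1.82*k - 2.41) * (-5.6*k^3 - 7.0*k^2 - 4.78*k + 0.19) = 11.648*k^5 + 4.368*k^4 + 10.6984*k^3 + 7.7752*k^2 + 11.8656*k - 0.4579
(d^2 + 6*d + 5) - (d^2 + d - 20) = 5*d + 25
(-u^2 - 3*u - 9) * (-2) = 2*u^2 + 6*u + 18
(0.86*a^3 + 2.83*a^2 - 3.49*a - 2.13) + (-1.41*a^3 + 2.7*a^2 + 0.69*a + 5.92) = -0.55*a^3 + 5.53*a^2 - 2.8*a + 3.79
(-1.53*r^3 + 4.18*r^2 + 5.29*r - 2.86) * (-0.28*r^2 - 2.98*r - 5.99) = 0.4284*r^5 + 3.389*r^4 - 4.7729*r^3 - 40.0016*r^2 - 23.1643*r + 17.1314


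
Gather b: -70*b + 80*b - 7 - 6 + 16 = 10*b + 3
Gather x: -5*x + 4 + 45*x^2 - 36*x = 45*x^2 - 41*x + 4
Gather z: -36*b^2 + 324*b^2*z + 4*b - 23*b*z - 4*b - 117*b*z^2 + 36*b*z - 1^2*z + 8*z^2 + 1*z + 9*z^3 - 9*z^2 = -36*b^2 + 9*z^3 + z^2*(-117*b - 1) + z*(324*b^2 + 13*b)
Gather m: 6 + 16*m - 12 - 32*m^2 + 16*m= -32*m^2 + 32*m - 6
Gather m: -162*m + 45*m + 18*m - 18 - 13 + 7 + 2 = -99*m - 22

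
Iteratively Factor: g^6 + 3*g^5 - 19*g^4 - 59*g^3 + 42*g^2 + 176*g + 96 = (g + 1)*(g^5 + 2*g^4 - 21*g^3 - 38*g^2 + 80*g + 96) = (g + 1)*(g + 3)*(g^4 - g^3 - 18*g^2 + 16*g + 32) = (g - 2)*(g + 1)*(g + 3)*(g^3 + g^2 - 16*g - 16) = (g - 2)*(g + 1)*(g + 3)*(g + 4)*(g^2 - 3*g - 4) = (g - 4)*(g - 2)*(g + 1)*(g + 3)*(g + 4)*(g + 1)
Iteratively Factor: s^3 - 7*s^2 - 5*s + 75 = (s + 3)*(s^2 - 10*s + 25) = (s - 5)*(s + 3)*(s - 5)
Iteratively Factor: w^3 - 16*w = (w + 4)*(w^2 - 4*w) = (w - 4)*(w + 4)*(w)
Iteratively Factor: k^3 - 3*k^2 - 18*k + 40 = (k - 5)*(k^2 + 2*k - 8) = (k - 5)*(k + 4)*(k - 2)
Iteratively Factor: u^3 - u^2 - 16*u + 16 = (u + 4)*(u^2 - 5*u + 4) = (u - 1)*(u + 4)*(u - 4)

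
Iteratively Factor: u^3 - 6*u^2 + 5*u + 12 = (u - 3)*(u^2 - 3*u - 4) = (u - 3)*(u + 1)*(u - 4)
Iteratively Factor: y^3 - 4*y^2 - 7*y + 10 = (y + 2)*(y^2 - 6*y + 5) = (y - 1)*(y + 2)*(y - 5)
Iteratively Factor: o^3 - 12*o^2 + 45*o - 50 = (o - 2)*(o^2 - 10*o + 25) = (o - 5)*(o - 2)*(o - 5)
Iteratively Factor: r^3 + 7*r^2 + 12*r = (r + 3)*(r^2 + 4*r) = r*(r + 3)*(r + 4)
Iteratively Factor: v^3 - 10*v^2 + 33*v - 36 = (v - 4)*(v^2 - 6*v + 9) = (v - 4)*(v - 3)*(v - 3)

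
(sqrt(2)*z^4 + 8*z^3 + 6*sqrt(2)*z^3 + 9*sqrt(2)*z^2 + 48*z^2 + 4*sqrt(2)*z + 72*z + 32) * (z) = sqrt(2)*z^5 + 8*z^4 + 6*sqrt(2)*z^4 + 9*sqrt(2)*z^3 + 48*z^3 + 4*sqrt(2)*z^2 + 72*z^2 + 32*z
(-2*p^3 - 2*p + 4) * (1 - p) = 2*p^4 - 2*p^3 + 2*p^2 - 6*p + 4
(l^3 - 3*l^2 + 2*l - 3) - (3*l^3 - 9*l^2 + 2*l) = -2*l^3 + 6*l^2 - 3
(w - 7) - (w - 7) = 0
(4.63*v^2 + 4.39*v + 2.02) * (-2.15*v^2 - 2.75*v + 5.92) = -9.9545*v^4 - 22.171*v^3 + 10.9941*v^2 + 20.4338*v + 11.9584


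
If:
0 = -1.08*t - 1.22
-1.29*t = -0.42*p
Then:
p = -3.47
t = -1.13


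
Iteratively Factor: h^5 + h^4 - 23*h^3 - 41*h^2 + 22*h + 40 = (h - 5)*(h^4 + 6*h^3 + 7*h^2 - 6*h - 8) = (h - 5)*(h + 2)*(h^3 + 4*h^2 - h - 4) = (h - 5)*(h + 1)*(h + 2)*(h^2 + 3*h - 4) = (h - 5)*(h - 1)*(h + 1)*(h + 2)*(h + 4)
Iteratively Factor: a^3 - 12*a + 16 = (a - 2)*(a^2 + 2*a - 8) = (a - 2)^2*(a + 4)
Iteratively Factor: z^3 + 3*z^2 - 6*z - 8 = (z + 1)*(z^2 + 2*z - 8) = (z + 1)*(z + 4)*(z - 2)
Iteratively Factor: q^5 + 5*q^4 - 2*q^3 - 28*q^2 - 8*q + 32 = (q + 2)*(q^4 + 3*q^3 - 8*q^2 - 12*q + 16) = (q - 2)*(q + 2)*(q^3 + 5*q^2 + 2*q - 8) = (q - 2)*(q - 1)*(q + 2)*(q^2 + 6*q + 8) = (q - 2)*(q - 1)*(q + 2)^2*(q + 4)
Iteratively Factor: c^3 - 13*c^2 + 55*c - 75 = (c - 5)*(c^2 - 8*c + 15) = (c - 5)*(c - 3)*(c - 5)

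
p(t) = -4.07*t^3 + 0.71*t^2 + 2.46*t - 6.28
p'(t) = -12.21*t^2 + 1.42*t + 2.46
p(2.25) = -43.51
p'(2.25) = -56.16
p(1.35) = -11.68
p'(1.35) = -17.88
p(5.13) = -524.45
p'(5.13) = -311.58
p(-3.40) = 153.53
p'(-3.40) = -143.52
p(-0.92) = -4.77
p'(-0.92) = -9.18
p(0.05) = -6.16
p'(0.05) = 2.50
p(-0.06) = -6.42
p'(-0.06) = 2.33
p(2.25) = -43.51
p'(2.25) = -56.16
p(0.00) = -6.28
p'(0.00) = 2.46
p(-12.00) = 7099.40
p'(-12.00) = -1772.82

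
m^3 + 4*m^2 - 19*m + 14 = (m - 2)*(m - 1)*(m + 7)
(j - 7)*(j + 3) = j^2 - 4*j - 21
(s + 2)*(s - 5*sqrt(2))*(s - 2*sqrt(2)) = s^3 - 7*sqrt(2)*s^2 + 2*s^2 - 14*sqrt(2)*s + 20*s + 40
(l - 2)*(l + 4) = l^2 + 2*l - 8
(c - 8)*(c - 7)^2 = c^3 - 22*c^2 + 161*c - 392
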